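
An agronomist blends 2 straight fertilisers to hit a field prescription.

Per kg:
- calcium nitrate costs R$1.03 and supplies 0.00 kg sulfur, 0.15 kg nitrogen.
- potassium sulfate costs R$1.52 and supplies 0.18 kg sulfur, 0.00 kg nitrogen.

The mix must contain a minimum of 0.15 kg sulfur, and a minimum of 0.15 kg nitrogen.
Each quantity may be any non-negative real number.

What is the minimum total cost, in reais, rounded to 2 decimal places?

Let x1 = kg of calcium nitrate, x2 = kg of potassium sulfate.
min 1.03x1 + 1.52x2 s.t.:
  0.18x2 ≥ 0.15   (sulfur)
  0.15x1 ≥ 0.15   (nitrogen)
  x1, x2 ≥ 0.
Both inputs are positive at the optimum. The sulfur and nitrogen requirements are met with equality.
Optimal quantities: calcium nitrate = 1 kg, potassium sulfate = 0.8333 kg.
Objective = 1.03·1 + 1.52·0.8333 = 2.2966.

R$2.30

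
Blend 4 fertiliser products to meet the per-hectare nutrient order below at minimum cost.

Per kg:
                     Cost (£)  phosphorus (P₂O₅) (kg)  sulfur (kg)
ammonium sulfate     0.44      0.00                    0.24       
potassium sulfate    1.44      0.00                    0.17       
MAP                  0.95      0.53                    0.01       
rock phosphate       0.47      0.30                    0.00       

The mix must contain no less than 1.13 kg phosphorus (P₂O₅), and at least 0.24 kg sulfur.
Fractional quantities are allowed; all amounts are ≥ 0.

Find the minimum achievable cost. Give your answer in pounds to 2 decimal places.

£2.21

Let x1 = kg of ammonium sulfate, x2 = kg of potassium sulfate, x3 = kg of MAP, x4 = kg of rock phosphate.
Minimise 0.44x1 + 1.44x2 + 0.95x3 + 0.47x4 with:
  0.53x3 + 0.3x4 ≥ 1.13   (phosphorus (P₂O₅))
  0.24x1 + 0.17x2 + 0.01x3 ≥ 0.24   (sulfur)
  x1, x2, x3, x4 ≥ 0.
The minimum-cost mix takes nothing from potassium sulfate, MAP — only ammonium sulfate, rock phosphate. There the phosphorus (P₂O₅) and sulfur constraints are tight.
Optimal quantities: ammonium sulfate = 1 kg, rock phosphate = 3.767 kg.
Cost = 0.44·1 + 0.47·3.767 = 2.2105.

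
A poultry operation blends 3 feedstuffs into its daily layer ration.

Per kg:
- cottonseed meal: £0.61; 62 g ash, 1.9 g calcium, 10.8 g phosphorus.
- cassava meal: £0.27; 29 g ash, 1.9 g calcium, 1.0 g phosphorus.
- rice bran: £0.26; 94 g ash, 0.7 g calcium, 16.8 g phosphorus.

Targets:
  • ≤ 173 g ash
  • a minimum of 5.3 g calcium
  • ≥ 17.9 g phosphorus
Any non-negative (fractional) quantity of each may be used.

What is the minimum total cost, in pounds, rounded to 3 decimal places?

Treat it as an LP. Let x1 = kg of cottonseed meal, x2 = kg of cassava meal, x3 = kg of rice bran.
Minimize 0.61x1 + 0.27x2 + 0.26x3 subject to:
  62x1 + 29x2 + 94x3 ≤ 173   (ash)
  1.9x1 + 1.9x2 + 0.7x3 ≥ 5.3   (calcium)
  10.8x1 + 1x2 + 16.8x3 ≥ 17.9   (phosphorus)
  x1, x2, x3 ≥ 0.
At the optimum only cassava meal, rice bran are positive (cottonseed meal = 0). Binding constraints: calcium and phosphorus.
That vertex is x2 = 2.451, x3 = 0.9196.
Hence cost = 0.27·2.451 + 0.26·0.9196 = £0.90087.

£0.901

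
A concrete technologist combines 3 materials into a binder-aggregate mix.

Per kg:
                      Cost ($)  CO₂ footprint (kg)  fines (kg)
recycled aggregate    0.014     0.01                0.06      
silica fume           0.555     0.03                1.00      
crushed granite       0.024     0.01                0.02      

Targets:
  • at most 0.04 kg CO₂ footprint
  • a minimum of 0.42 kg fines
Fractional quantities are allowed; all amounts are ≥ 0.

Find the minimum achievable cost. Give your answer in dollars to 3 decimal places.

This is a linear program. Let x1 = kg of recycled aggregate, x2 = kg of silica fume, x3 = kg of crushed granite.
Minimize 0.014x1 + 0.555x2 + 0.024x3 subject to:
  0.01x1 + 0.03x2 + 0.01x3 ≤ 0.04   (CO₂ footprint)
  0.06x1 + 1x2 + 0.02x3 ≥ 0.42   (fines)
  x1, x2, x3 ≥ 0.
The minimum-cost mix takes nothing from crushed granite — only recycled aggregate, silica fume. There the CO₂ footprint and fines constraints are tight.
That vertex is x1 = 3.341, x2 = 0.2195.
Cost = 0.014·3.341 + 0.555·0.2195 = 0.16860.

$0.169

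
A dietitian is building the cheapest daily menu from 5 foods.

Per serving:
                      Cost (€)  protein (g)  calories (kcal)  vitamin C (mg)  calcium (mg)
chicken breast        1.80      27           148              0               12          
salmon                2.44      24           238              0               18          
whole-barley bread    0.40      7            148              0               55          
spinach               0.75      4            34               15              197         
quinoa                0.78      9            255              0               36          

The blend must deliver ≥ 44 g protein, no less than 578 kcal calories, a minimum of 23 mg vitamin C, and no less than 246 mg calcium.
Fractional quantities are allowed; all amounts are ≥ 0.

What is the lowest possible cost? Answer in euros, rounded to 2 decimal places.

Treat it as an LP. Let x1 = servings of chicken breast, x2 = servings of salmon, x3 = servings of whole-barley bread, x4 = servings of spinach, x5 = servings of quinoa.
Minimize 1.8x1 + 2.44x2 + 0.4x3 + 0.75x4 + 0.78x5 s.t.:
  27x1 + 24x2 + 7x3 + 4x4 + 9x5 ≥ 44   (protein)
  148x1 + 238x2 + 148x3 + 34x4 + 255x5 ≥ 578   (calories)
  15x4 ≥ 23   (vitamin C)
  12x1 + 18x2 + 55x3 + 197x4 + 36x5 ≥ 246   (calcium)
  x1, x2, x3, x4, x5 ≥ 0.
The minimum-cost mix takes nothing from chicken breast, salmon, quinoa — only whole-barley bread, spinach. There the protein and vitamin C constraints are tight.
That vertex is x3 = 5.41, x4 = 1.533.
Total cost: 0.4·5.41 + 0.75·1.533 = 3.3138.

€3.31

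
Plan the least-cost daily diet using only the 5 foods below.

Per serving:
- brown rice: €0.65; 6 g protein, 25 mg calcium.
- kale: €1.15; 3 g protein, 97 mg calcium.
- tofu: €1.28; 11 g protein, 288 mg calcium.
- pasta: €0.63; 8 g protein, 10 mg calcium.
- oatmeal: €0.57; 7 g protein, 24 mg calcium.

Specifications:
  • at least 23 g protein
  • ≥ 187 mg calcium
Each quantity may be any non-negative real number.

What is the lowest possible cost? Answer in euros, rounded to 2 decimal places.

Let x1 = servings of brown rice, x2 = servings of kale, x3 = servings of tofu, x4 = servings of pasta, x5 = servings of oatmeal.
min 0.65x1 + 1.15x2 + 1.28x3 + 0.63x4 + 0.57x5 with:
  6x1 + 3x2 + 11x3 + 8x4 + 7x5 ≥ 23   (protein)
  25x1 + 97x2 + 288x3 + 10x4 + 24x5 ≥ 187   (calcium)
  x1, x2, x3, x4, x5 ≥ 0.
The cheapest feasible vertex uses only tofu, oatmeal; brown rice, kale, pasta are not used. Binding constraints: protein and calcium.
That vertex is x3 = 0.4321, x5 = 2.607.
Objective = 1.28·0.4321 + 0.57·2.607 = 2.0391.

€2.04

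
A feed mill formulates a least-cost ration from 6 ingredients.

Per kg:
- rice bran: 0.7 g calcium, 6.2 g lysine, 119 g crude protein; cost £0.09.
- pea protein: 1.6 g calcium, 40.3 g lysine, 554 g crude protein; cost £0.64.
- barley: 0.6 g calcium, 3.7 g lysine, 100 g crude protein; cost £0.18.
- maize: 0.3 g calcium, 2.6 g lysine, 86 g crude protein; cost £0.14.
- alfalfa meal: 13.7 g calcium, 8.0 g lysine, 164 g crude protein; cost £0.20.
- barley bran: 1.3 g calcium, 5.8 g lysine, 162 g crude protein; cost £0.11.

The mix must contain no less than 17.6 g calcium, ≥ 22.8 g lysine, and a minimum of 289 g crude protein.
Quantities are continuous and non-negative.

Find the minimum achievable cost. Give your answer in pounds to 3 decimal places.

This is a linear program. Let x1 = kg of rice bran, x2 = kg of pea protein, x3 = kg of barley, x4 = kg of maize, x5 = kg of alfalfa meal, x6 = kg of barley bran.
Minimise 0.09x1 + 0.64x2 + 0.18x3 + 0.14x4 + 0.2x5 + 0.11x6 with:
  0.7x1 + 1.6x2 + 0.6x3 + 0.3x4 + 13.7x5 + 1.3x6 ≥ 17.6   (calcium)
  6.2x1 + 40.3x2 + 3.7x3 + 2.6x4 + 8x5 + 5.8x6 ≥ 22.8   (lysine)
  119x1 + 554x2 + 100x3 + 86x4 + 164x5 + 162x6 ≥ 289   (crude protein)
  x1, x2, x3, x4, x5, x6 ≥ 0.
The minimum-cost mix takes nothing from pea protein, barley, maize, barley bran — only rice bran, alfalfa meal. Binding constraints: calcium and lysine.
So rice bran = 2.162 kg, alfalfa meal = 1.174 kg.
Cost = 0.09·2.162 + 0.2·1.174 = 0.42938.

£0.429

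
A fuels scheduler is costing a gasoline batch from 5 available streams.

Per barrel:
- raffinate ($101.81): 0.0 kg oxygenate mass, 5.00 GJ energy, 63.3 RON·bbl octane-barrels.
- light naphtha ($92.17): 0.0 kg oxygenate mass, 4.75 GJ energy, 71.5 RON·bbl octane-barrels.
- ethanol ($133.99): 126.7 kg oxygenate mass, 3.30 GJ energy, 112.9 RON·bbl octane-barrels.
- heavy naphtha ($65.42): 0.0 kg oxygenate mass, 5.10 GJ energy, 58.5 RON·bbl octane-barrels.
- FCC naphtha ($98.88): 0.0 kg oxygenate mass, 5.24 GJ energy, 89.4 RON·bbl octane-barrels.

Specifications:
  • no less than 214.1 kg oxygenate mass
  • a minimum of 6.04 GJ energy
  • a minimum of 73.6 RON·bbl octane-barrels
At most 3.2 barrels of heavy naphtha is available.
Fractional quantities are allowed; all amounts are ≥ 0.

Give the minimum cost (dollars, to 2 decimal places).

$232.37

Set it up as a linear program. Let x1 = barrels of raffinate, x2 = barrels of light naphtha, x3 = barrels of ethanol, x4 = barrels of heavy naphtha, x5 = barrels of FCC naphtha.
Minimize 101.81x1 + 92.17x2 + 133.99x3 + 65.42x4 + 98.88x5 with:
  126.7x3 ≥ 214.1   (oxygenate mass)
  5x1 + 4.75x2 + 3.3x3 + 5.1x4 + 5.24x5 ≥ 6.04   (energy)
  63.3x1 + 71.5x2 + 112.9x3 + 58.5x4 + 89.4x5 ≥ 73.6   (octane-barrels)
  x4 ≤ 3.2
  x1, x2, x3, x4, x5 ≥ 0.
The optimal basis is {ethanol, heavy naphtha}; raffinate, light naphtha, FCC naphtha drop out. Binding constraints: oxygenate mass and energy.
That vertex is x3 = 1.68982, x4 = 0.0909018.
Objective = 133.99·1.68982 + 65.42·0.0909018 = 232.3658.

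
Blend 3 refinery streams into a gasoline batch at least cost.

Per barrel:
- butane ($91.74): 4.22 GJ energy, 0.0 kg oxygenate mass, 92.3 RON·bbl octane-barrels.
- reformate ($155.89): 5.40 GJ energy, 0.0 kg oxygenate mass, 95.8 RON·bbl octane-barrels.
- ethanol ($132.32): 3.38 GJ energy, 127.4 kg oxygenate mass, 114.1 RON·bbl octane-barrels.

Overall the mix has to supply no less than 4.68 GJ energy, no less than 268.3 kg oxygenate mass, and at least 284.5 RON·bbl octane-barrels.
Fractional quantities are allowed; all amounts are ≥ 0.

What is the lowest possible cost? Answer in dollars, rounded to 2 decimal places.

Set it up as a linear program. Let x1 = barrels of butane, x2 = barrels of reformate, x3 = barrels of ethanol.
min 91.74x1 + 155.89x2 + 132.32x3 with:
  4.22x1 + 5.4x2 + 3.38x3 ≥ 4.68   (energy)
  127.4x3 ≥ 268.3   (oxygenate mass)
  92.3x1 + 95.8x2 + 114.1x3 ≥ 284.5   (octane-barrels)
  x1, x2, x3 ≥ 0.
The minimum-cost mix takes nothing from reformate — only butane, ethanol. There the oxygenate mass and octane-barrels constraints are tight.
So butane = 0.478974 barrels, ethanol = 2.10597 barrels.
Objective = 91.74·0.478974 + 132.32·2.10597 = 322.6030.

$322.60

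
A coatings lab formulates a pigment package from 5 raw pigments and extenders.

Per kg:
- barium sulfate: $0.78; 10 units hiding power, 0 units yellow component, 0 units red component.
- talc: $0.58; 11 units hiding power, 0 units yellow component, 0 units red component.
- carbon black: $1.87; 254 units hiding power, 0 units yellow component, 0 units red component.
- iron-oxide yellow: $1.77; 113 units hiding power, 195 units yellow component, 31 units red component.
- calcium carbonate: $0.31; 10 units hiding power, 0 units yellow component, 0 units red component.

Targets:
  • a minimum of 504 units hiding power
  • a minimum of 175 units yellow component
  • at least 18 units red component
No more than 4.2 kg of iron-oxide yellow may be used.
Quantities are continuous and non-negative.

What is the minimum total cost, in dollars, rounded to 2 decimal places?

$4.55

Treat it as an LP. Let x1 = kg of barium sulfate, x2 = kg of talc, x3 = kg of carbon black, x4 = kg of iron-oxide yellow, x5 = kg of calcium carbonate.
Minimize 0.78x1 + 0.58x2 + 1.87x3 + 1.77x4 + 0.31x5 subject to:
  10x1 + 11x2 + 254x3 + 113x4 + 10x5 ≥ 504   (hiding power)
  195x4 ≥ 175   (yellow component)
  31x4 ≥ 18   (red component)
  x4 ≤ 4.2
  x1, x2, x3, x4, x5 ≥ 0.
The minimum-cost mix takes nothing from barium sulfate, talc, calcium carbonate — only carbon black, iron-oxide yellow. The hiding power and yellow component requirements are met with equality.
Optimal quantities: carbon black = 1.585 kg, iron-oxide yellow = 0.8974 kg.
Cost = 1.87·1.585 + 1.77·0.8974 = 4.5523.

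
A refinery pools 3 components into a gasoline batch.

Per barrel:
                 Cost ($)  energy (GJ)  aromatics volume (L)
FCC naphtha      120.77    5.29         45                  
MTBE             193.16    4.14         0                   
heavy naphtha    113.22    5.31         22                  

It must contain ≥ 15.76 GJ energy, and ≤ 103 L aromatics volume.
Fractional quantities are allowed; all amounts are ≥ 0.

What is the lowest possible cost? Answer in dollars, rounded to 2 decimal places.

Let x1 = barrels of FCC naphtha, x2 = barrels of MTBE, x3 = barrels of heavy naphtha.
min 120.77x1 + 193.16x2 + 113.22x3 with:
  5.29x1 + 4.14x2 + 5.31x3 ≥ 15.76   (energy)
  45x1 + 22x3 ≤ 103   (aromatics volume)
  x1, x2, x3 ≥ 0.
The cheapest feasible vertex uses only heavy naphtha; FCC naphtha, MTBE are not used. Binding constraint: energy.
Optimal quantities: heavy naphtha = 2.968 barrels.
Objective = 113.22·2.968 = 336.0370.

$336.04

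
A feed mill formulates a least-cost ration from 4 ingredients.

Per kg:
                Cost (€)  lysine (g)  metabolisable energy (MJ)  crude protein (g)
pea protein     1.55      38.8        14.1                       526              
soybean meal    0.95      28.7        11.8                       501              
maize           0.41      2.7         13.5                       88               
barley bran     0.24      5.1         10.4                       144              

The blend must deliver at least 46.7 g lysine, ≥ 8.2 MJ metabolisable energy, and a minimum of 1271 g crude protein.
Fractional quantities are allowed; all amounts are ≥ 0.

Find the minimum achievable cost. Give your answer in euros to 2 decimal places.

€2.14

Let x1 = kg of pea protein, x2 = kg of soybean meal, x3 = kg of maize, x4 = kg of barley bran.
min 1.55x1 + 0.95x2 + 0.41x3 + 0.24x4 subject to:
  38.8x1 + 28.7x2 + 2.7x3 + 5.1x4 ≥ 46.7   (lysine)
  14.1x1 + 11.8x2 + 13.5x3 + 10.4x4 ≥ 8.2   (metabolisable energy)
  526x1 + 501x2 + 88x3 + 144x4 ≥ 1271   (crude protein)
  x1, x2, x3, x4 ≥ 0.
At the optimum only soybean meal, barley bran are positive (pea protein, maize = 0). Binding constraints: lysine and crude protein.
Solving gives x2 = 0.1538, x4 = 8.291.
Cost = 0.95·0.1538 + 0.24·8.291 = 2.1360.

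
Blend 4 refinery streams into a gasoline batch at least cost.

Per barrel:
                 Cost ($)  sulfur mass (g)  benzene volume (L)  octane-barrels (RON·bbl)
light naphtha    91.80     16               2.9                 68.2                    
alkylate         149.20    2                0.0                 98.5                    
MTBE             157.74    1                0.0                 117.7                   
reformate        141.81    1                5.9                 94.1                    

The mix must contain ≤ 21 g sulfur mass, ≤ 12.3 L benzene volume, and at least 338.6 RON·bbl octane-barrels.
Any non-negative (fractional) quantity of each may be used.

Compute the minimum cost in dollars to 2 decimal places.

$453.79

Let x1 = barrels of light naphtha, x2 = barrels of alkylate, x3 = barrels of MTBE, x4 = barrels of reformate.
Minimise 91.8x1 + 149.2x2 + 157.74x3 + 141.81x4 with:
  16x1 + 2x2 + 1x3 + 1x4 ≤ 21   (sulfur mass)
  2.9x1 + 5.9x4 ≤ 12.3   (benzene volume)
  68.2x1 + 98.5x2 + 117.7x3 + 94.1x4 ≥ 338.6   (octane-barrels)
  x1, x2, x3, x4 ≥ 0.
At the optimum only MTBE is positive (light naphtha, alkylate, reformate = 0). The octane-barrels requirement is met with equality.
Solving gives x3 = 2.8768.
Cost = 157.74·2.8768 = 453.7864.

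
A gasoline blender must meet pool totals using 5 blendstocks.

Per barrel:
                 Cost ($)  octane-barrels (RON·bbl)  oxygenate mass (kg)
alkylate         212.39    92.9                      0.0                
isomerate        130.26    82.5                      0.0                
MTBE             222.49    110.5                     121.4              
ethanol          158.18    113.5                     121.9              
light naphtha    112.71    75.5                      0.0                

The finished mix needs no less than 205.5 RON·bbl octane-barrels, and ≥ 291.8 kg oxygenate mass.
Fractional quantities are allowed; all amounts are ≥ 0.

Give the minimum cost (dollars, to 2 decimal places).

Set it up as a linear program. Let x1 = barrels of alkylate, x2 = barrels of isomerate, x3 = barrels of MTBE, x4 = barrels of ethanol, x5 = barrels of light naphtha.
Minimize 212.39x1 + 130.26x2 + 222.49x3 + 158.18x4 + 112.71x5 with:
  92.9x1 + 82.5x2 + 110.5x3 + 113.5x4 + 75.5x5 ≥ 205.5   (octane-barrels)
  121.4x3 + 121.9x4 ≥ 291.8   (oxygenate mass)
  x1, x2, x3, x4, x5 ≥ 0.
The minimum-cost mix takes nothing from alkylate, isomerate, MTBE, light naphtha — only ethanol. The oxygenate mass requirement is met with equality.
So ethanol = 2.3938 barrels.
Total cost: 158.18·2.3938 = 378.6513.

$378.65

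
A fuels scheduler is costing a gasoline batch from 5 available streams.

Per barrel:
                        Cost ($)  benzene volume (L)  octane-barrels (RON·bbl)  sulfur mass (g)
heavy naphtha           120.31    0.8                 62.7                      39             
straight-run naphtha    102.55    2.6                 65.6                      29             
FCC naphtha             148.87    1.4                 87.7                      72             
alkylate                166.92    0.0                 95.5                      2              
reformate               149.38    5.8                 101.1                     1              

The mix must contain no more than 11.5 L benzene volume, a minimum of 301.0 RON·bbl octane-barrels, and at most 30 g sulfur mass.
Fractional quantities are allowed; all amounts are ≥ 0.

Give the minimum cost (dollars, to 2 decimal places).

Set it up as a linear program. Let x1 = barrels of heavy naphtha, x2 = barrels of straight-run naphtha, x3 = barrels of FCC naphtha, x4 = barrels of alkylate, x5 = barrels of reformate.
Minimise 120.31x1 + 102.55x2 + 148.87x3 + 166.92x4 + 149.38x5 s.t.:
  0.8x1 + 2.6x2 + 1.4x3 + 5.8x5 ≤ 11.5   (benzene volume)
  62.7x1 + 65.6x2 + 87.7x3 + 95.5x4 + 101.1x5 ≥ 301   (octane-barrels)
  39x1 + 29x2 + 72x3 + 2x4 + 1x5 ≤ 30   (sulfur mass)
  x1, x2, x3, x4, x5 ≥ 0.
The cheapest feasible vertex uses only alkylate, reformate; heavy naphtha, straight-run naphtha, FCC naphtha are not used. There the benzene volume and octane-barrels constraints are tight.
Solving gives x4 = 1.0528, x5 = 1.9828.
Cost = 166.92·1.0528 + 149.38·1.9828 = 471.9240.

$471.92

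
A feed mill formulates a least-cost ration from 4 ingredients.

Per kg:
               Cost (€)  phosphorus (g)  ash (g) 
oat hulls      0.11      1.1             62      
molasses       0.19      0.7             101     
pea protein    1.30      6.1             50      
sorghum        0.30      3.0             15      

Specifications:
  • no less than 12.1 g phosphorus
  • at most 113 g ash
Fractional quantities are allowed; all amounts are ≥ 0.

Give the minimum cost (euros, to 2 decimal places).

This is a linear program. Let x1 = kg of oat hulls, x2 = kg of molasses, x3 = kg of pea protein, x4 = kg of sorghum.
min 0.11x1 + 0.19x2 + 1.3x3 + 0.3x4 subject to:
  1.1x1 + 0.7x2 + 6.1x3 + 3x4 ≥ 12.1   (phosphorus)
  62x1 + 101x2 + 50x3 + 15x4 ≤ 113   (ash)
  x1, x2, x3, x4 ≥ 0.
The cheapest feasible vertex uses only sorghum; oat hulls, molasses, pea protein are not used. There the phosphorus constraint is tight.
Solving gives x4 = 4.033.
Objective = 0.3·4.033 = 1.2099.

€1.21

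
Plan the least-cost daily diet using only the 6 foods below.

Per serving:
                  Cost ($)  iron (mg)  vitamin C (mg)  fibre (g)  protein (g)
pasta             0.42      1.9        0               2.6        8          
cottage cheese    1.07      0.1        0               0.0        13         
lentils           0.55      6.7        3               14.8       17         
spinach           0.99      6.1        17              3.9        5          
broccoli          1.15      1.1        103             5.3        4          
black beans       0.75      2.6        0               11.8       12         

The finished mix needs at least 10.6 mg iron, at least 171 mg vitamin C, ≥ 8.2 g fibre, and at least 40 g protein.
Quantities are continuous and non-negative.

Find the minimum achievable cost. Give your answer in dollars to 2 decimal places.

This is a linear program. Let x1 = servings of pasta, x2 = servings of cottage cheese, x3 = servings of lentils, x4 = servings of spinach, x5 = servings of broccoli, x6 = servings of black beans.
Minimise 0.42x1 + 1.07x2 + 0.55x3 + 0.99x4 + 1.15x5 + 0.75x6 subject to:
  1.9x1 + 0.1x2 + 6.7x3 + 6.1x4 + 1.1x5 + 2.6x6 ≥ 10.6   (iron)
  3x3 + 17x4 + 103x5 ≥ 171   (vitamin C)
  2.6x1 + 14.8x3 + 3.9x4 + 5.3x5 + 11.8x6 ≥ 8.2   (fibre)
  8x1 + 13x2 + 17x3 + 5x4 + 4x5 + 12x6 ≥ 40   (protein)
  x1, x2, x3, x4, x5, x6 ≥ 0.
At the optimum only lentils, broccoli are positive (pasta, cottage cheese, spinach, black beans = 0). There the vitamin C and protein constraints are tight.
Optimal quantities: lentils = 1.976 servings, broccoli = 1.603 servings.
Total cost: 0.55·1.976 + 1.15·1.603 = 2.9303.

$2.93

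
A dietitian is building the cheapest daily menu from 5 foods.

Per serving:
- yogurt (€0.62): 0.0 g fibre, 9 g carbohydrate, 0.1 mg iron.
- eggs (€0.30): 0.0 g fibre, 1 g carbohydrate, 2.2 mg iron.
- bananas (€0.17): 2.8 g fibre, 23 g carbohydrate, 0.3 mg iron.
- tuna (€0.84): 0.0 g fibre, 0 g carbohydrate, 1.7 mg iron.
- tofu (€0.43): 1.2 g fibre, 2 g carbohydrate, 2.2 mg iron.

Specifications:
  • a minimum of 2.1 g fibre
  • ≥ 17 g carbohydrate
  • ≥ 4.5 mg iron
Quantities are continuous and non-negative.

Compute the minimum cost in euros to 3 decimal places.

€0.710

Let x1 = servings of yogurt, x2 = servings of eggs, x3 = servings of bananas, x4 = servings of tuna, x5 = servings of tofu.
min 0.62x1 + 0.3x2 + 0.17x3 + 0.84x4 + 0.43x5 subject to:
  2.8x3 + 1.2x5 ≥ 2.1   (fibre)
  9x1 + 1x2 + 23x3 + 2x5 ≥ 17   (carbohydrate)
  0.1x1 + 2.2x2 + 0.3x3 + 1.7x4 + 2.2x5 ≥ 4.5   (iron)
  x1, x2, x3, x4, x5 ≥ 0.
At the optimum only eggs, bananas are positive (yogurt, tuna, tofu = 0). Binding constraints: fibre and iron.
Optimal quantities: eggs = 1.943 servings, bananas = 0.75 servings.
Cost = 0.3·1.943 + 0.17·0.75 = 0.71040.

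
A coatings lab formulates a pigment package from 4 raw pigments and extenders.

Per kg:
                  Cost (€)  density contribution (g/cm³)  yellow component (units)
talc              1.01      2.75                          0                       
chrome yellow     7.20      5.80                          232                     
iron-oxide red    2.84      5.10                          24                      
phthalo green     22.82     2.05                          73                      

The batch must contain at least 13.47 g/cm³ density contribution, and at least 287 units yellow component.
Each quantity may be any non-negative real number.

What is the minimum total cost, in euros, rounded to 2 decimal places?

Let x1 = kg of talc, x2 = kg of chrome yellow, x3 = kg of iron-oxide red, x4 = kg of phthalo green.
Minimise 1.01x1 + 7.2x2 + 2.84x3 + 22.82x4 with:
  2.75x1 + 5.8x2 + 5.1x3 + 2.05x4 ≥ 13.47   (density contribution)
  232x2 + 24x3 + 73x4 ≥ 287   (yellow component)
  x1, x2, x3, x4 ≥ 0.
The minimum-cost mix takes nothing from iron-oxide red, phthalo green — only talc, chrome yellow. Binding constraints: density contribution and yellow component.
Optimal quantities: talc = 2.289 kg, chrome yellow = 1.237 kg.
Cost = 1.01·2.289 + 7.2·1.237 = 11.2183.

€11.22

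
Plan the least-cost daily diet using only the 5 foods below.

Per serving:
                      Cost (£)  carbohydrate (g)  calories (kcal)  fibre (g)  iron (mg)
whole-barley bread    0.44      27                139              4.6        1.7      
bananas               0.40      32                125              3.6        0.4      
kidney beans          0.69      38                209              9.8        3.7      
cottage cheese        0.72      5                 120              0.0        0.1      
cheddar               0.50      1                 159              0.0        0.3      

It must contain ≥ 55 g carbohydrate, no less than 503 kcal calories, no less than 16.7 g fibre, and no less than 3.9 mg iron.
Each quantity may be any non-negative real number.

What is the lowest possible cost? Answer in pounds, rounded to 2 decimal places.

Treat it as an LP. Let x1 = servings of whole-barley bread, x2 = servings of bananas, x3 = servings of kidney beans, x4 = servings of cottage cheese, x5 = servings of cheddar.
Minimize 0.44x1 + 0.4x2 + 0.69x3 + 0.72x4 + 0.5x5 s.t.:
  27x1 + 32x2 + 38x3 + 5x4 + 1x5 ≥ 55   (carbohydrate)
  139x1 + 125x2 + 209x3 + 120x4 + 159x5 ≥ 503   (calories)
  4.6x1 + 3.6x2 + 9.8x3 ≥ 16.7   (fibre)
  1.7x1 + 0.4x2 + 3.7x3 + 0.1x4 + 0.3x5 ≥ 3.9   (iron)
  x1, x2, x3, x4, x5 ≥ 0.
The minimum-cost mix takes nothing from bananas, cottage cheese, cheddar — only whole-barley bread, kidney beans. Binding constraints: calories and fibre.
So whole-barley bread = 3.591 servings, kidney beans = 0.01871 servings.
Total cost: 0.44·3.591 + 0.69·0.01871 = 1.5929.

£1.59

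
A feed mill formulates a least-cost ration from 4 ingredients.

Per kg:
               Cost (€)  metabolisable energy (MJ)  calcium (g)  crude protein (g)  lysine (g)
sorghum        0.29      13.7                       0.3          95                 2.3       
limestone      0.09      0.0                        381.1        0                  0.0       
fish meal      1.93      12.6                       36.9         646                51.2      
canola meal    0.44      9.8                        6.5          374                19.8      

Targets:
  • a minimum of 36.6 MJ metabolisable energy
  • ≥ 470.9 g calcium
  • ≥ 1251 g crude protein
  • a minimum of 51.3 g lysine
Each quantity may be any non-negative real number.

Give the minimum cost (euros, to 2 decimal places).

This is a linear program. Let x1 = kg of sorghum, x2 = kg of limestone, x3 = kg of fish meal, x4 = kg of canola meal.
min 0.29x1 + 0.09x2 + 1.93x3 + 0.44x4 subject to:
  13.7x1 + 12.6x3 + 9.8x4 ≥ 36.6   (metabolisable energy)
  0.3x1 + 381.1x2 + 36.9x3 + 6.5x4 ≥ 470.9   (calcium)
  95x1 + 646x3 + 374x4 ≥ 1251   (crude protein)
  2.3x1 + 51.2x3 + 19.8x4 ≥ 51.3   (lysine)
  x1, x2, x3, x4 ≥ 0.
At the optimum only sorghum, limestone, canola meal are positive (fish meal = 0). Binding constraints: metabolisable energy, calcium, crude protein.
So sorghum = 0.3407 kg, limestone = 1.18 kg, canola meal = 3.258 kg.
Objective = 0.29·0.3407 + 0.09·1.18 + 0.44·3.258 = 1.6385.

€1.64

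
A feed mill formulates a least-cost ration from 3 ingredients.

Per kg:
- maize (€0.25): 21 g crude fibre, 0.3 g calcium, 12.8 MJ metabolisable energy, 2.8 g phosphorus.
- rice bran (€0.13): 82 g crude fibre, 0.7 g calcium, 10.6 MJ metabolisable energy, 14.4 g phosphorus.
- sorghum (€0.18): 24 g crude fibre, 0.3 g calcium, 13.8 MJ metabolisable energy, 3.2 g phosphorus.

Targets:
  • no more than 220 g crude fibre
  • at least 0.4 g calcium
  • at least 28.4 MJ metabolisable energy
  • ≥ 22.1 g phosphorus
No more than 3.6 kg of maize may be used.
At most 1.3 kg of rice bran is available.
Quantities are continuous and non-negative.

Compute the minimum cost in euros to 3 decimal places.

€0.360

Let x1 = kg of maize, x2 = kg of rice bran, x3 = kg of sorghum.
min 0.25x1 + 0.13x2 + 0.18x3 s.t.:
  21x1 + 82x2 + 24x3 ≤ 220   (crude fibre)
  0.3x1 + 0.7x2 + 0.3x3 ≥ 0.4   (calcium)
  12.8x1 + 10.6x2 + 13.8x3 ≥ 28.4   (metabolisable energy)
  2.8x1 + 14.4x2 + 3.2x3 ≥ 22.1   (phosphorus)
  x1 ≤ 3.6
  x2 ≤ 1.3
  x1, x2, x3 ≥ 0.
The minimum-cost mix takes nothing from maize — only rice bran, sorghum. There the metabolisable energy and the rice bran cap constraints are tight.
So rice bran = 1.3 kg, sorghum = 1.059 kg.
Hence cost = 0.13·1.3 + 0.18·1.059 = €0.35962.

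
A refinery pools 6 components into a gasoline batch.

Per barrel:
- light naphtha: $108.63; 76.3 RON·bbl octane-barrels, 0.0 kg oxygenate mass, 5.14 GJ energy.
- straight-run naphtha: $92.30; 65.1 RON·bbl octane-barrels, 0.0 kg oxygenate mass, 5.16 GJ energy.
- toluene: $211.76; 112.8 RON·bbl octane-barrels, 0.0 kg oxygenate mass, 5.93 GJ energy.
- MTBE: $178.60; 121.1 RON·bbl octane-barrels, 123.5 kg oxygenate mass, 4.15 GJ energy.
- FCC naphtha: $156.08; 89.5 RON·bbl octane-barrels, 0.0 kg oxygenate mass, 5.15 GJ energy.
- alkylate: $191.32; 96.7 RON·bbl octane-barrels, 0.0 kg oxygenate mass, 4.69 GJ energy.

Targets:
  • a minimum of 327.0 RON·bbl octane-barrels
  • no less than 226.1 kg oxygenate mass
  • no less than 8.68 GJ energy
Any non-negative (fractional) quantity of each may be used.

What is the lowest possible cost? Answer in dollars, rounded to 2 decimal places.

Let x1 = barrels of light naphtha, x2 = barrels of straight-run naphtha, x3 = barrels of toluene, x4 = barrels of MTBE, x5 = barrels of FCC naphtha, x6 = barrels of alkylate.
Minimise 108.63x1 + 92.3x2 + 211.76x3 + 178.6x4 + 156.08x5 + 191.32x6 with:
  76.3x1 + 65.1x2 + 112.8x3 + 121.1x4 + 89.5x5 + 96.7x6 ≥ 327   (octane-barrels)
  123.5x4 ≥ 226.1   (oxygenate mass)
  5.14x1 + 5.16x2 + 5.93x3 + 4.15x4 + 5.15x5 + 4.69x6 ≥ 8.68   (energy)
  x1, x2, x3, x4, x5, x6 ≥ 0.
At the optimum only straight-run naphtha, MTBE are positive (light naphtha, toluene, FCC naphtha, alkylate = 0). Binding constraints: octane-barrels and oxygenate mass.
Solving gives x2 = 1.61742, x4 = 1.83077.
Hence cost = 92.3·1.61742 + 178.6·1.83077 = $476.2634.

$476.26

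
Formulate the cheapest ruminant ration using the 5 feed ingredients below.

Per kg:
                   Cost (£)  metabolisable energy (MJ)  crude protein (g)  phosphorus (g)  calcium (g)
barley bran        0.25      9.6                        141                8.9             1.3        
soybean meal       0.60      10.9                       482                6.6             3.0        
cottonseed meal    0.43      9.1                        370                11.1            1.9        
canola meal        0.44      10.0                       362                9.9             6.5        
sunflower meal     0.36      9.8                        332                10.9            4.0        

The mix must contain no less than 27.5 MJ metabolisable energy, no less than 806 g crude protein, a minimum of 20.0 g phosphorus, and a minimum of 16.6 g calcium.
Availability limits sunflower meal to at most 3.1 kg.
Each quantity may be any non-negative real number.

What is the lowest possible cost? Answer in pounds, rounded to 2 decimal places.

£1.17

Set it up as a linear program. Let x1 = kg of barley bran, x2 = kg of soybean meal, x3 = kg of cottonseed meal, x4 = kg of canola meal, x5 = kg of sunflower meal.
Minimise 0.25x1 + 0.6x2 + 0.43x3 + 0.44x4 + 0.36x5 s.t.:
  9.6x1 + 10.9x2 + 9.1x3 + 10x4 + 9.8x5 ≥ 27.5   (metabolisable energy)
  141x1 + 482x2 + 370x3 + 362x4 + 332x5 ≥ 806   (crude protein)
  8.9x1 + 6.6x2 + 11.1x3 + 9.9x4 + 10.9x5 ≥ 20   (phosphorus)
  1.3x1 + 3x2 + 1.9x3 + 6.5x4 + 4x5 ≥ 16.6   (calcium)
  x5 ≤ 3.1
  x1, x2, x3, x4, x5 ≥ 0.
The optimal basis is {barley bran, canola meal}; soybean meal, cottonseed meal, sunflower meal drop out. Binding constraints: metabolisable energy and calcium.
Optimal quantities: barley bran = 0.2581 kg, canola meal = 2.502 kg.
Objective = 0.25·0.2581 + 0.44·2.502 = 1.1654.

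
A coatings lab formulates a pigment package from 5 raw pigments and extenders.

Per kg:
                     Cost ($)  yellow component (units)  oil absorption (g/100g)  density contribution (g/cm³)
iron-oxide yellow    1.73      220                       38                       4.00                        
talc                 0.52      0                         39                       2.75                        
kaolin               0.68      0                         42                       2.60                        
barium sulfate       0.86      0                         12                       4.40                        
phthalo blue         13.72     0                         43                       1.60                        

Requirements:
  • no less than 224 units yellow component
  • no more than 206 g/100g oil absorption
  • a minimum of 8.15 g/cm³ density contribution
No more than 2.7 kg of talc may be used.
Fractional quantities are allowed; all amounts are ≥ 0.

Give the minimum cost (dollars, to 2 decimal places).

This is a linear program. Let x1 = kg of iron-oxide yellow, x2 = kg of talc, x3 = kg of kaolin, x4 = kg of barium sulfate, x5 = kg of phthalo blue.
min 1.73x1 + 0.52x2 + 0.68x3 + 0.86x4 + 13.72x5 subject to:
  220x1 ≥ 224   (yellow component)
  38x1 + 39x2 + 42x3 + 12x4 + 43x5 ≤ 206   (oil absorption)
  4x1 + 2.75x2 + 2.6x3 + 4.4x4 + 1.6x5 ≥ 8.15   (density contribution)
  x2 ≤ 2.7
  x1, x2, x3, x4, x5 ≥ 0.
The optimal basis is {iron-oxide yellow, talc}; kaolin, barium sulfate, phthalo blue drop out. Binding constraints: yellow component and density contribution.
Optimal quantities: iron-oxide yellow = 1.018 kg, talc = 1.483 kg.
Total cost: 1.73·1.018 + 0.52·1.483 = 2.5323.

$2.53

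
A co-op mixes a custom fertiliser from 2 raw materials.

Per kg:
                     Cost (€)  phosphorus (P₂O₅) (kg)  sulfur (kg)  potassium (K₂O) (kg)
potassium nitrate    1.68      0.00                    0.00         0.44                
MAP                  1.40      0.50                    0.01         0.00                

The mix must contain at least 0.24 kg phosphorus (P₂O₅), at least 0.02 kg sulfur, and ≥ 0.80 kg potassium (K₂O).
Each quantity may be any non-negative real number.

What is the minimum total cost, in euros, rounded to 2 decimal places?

€5.85

Set it up as a linear program. Let x1 = kg of potassium nitrate, x2 = kg of MAP.
Minimise 1.68x1 + 1.4x2 subject to:
  0.5x2 ≥ 0.24   (phosphorus (P₂O₅))
  0.01x2 ≥ 0.02   (sulfur)
  0.44x1 ≥ 0.8   (potassium (K₂O))
  x1, x2 ≥ 0.
Both inputs are positive at the optimum. Binding constraints: sulfur and potassium (K₂O).
Solving gives x1 = 1.818, x2 = 2.
Total cost: 1.68·1.818 + 1.4·2 = 5.8542.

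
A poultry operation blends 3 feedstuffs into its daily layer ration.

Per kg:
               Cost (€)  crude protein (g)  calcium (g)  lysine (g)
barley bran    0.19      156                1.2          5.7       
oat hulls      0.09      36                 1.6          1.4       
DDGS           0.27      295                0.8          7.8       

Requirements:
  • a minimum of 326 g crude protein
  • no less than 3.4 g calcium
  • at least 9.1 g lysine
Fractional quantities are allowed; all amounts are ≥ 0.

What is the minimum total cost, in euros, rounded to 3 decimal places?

Treat it as an LP. Let x1 = kg of barley bran, x2 = kg of oat hulls, x3 = kg of DDGS.
Minimize 0.19x1 + 0.09x2 + 0.27x3 with:
  156x1 + 36x2 + 295x3 ≥ 326   (crude protein)
  1.2x1 + 1.6x2 + 0.8x3 ≥ 3.4   (calcium)
  5.7x1 + 1.4x2 + 7.8x3 ≥ 9.1   (lysine)
  x1, x2, x3 ≥ 0.
At the optimum only oat hulls, DDGS are positive (barley bran = 0). There the crude protein and calcium constraints are tight.
That vertex is x2 = 1.675, x3 = 0.9007.
Cost = 0.09·1.675 + 0.27·0.9007 = 0.39394.

€0.394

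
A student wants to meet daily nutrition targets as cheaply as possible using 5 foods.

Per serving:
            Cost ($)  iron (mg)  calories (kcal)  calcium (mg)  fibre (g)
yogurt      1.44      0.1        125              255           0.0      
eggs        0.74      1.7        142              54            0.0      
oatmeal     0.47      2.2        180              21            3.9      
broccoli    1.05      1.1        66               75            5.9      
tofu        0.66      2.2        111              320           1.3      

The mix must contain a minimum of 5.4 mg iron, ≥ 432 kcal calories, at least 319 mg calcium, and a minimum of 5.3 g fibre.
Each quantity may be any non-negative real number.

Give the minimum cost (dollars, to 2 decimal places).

This is a linear program. Let x1 = servings of yogurt, x2 = servings of eggs, x3 = servings of oatmeal, x4 = servings of broccoli, x5 = servings of tofu.
min 1.44x1 + 0.74x2 + 0.47x3 + 1.05x4 + 0.66x5 s.t.:
  0.1x1 + 1.7x2 + 2.2x3 + 1.1x4 + 2.2x5 ≥ 5.4   (iron)
  125x1 + 142x2 + 180x3 + 66x4 + 111x5 ≥ 432   (calories)
  255x1 + 54x2 + 21x3 + 75x4 + 320x5 ≥ 319   (calcium)
  3.9x3 + 5.9x4 + 1.3x5 ≥ 5.3   (fibre)
  x1, x2, x3, x4, x5 ≥ 0.
The cheapest feasible vertex uses only oatmeal, tofu; yogurt, eggs, broccoli are not used. Binding constraints: calories and calcium.
That vertex is x3 = 1.861, x5 = 0.8748.
Objective = 0.47·1.861 + 0.66·0.8748 = 1.4520.

$1.45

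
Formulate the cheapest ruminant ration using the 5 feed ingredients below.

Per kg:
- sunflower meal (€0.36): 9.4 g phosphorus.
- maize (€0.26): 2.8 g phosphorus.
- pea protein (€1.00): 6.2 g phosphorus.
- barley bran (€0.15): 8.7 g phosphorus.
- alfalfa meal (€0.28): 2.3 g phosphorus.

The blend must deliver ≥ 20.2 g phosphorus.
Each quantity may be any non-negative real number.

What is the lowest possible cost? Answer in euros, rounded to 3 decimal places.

This is a linear program. Let x1 = kg of sunflower meal, x2 = kg of maize, x3 = kg of pea protein, x4 = kg of barley bran, x5 = kg of alfalfa meal.
min 0.36x1 + 0.26x2 + 1x3 + 0.15x4 + 0.28x5 s.t.:
  9.4x1 + 2.8x2 + 6.2x3 + 8.7x4 + 2.3x5 ≥ 20.2   (phosphorus)
  x1, x2, x3, x4, x5 ≥ 0.
The optimal basis is {barley bran}; sunflower meal, maize, pea protein, alfalfa meal drop out. There the phosphorus constraint is tight.
So barley bran = 2.322 kg.
Total cost: 0.15·2.322 = 0.34830.

€0.348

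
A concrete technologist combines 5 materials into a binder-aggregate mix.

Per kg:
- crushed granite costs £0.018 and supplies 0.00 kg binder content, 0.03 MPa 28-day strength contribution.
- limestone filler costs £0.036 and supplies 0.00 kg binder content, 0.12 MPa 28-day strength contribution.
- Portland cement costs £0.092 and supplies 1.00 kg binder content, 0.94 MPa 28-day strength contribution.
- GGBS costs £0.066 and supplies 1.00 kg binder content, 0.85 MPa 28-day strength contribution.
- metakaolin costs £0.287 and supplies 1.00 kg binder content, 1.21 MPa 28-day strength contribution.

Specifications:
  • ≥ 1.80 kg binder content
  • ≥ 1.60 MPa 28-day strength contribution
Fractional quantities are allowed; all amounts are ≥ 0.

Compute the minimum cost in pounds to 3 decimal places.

This is a linear program. Let x1 = kg of crushed granite, x2 = kg of limestone filler, x3 = kg of Portland cement, x4 = kg of GGBS, x5 = kg of metakaolin.
Minimize 0.018x1 + 0.036x2 + 0.092x3 + 0.066x4 + 0.287x5 with:
  1x3 + 1x4 + 1x5 ≥ 1.8   (binder content)
  0.03x1 + 0.12x2 + 0.94x3 + 0.85x4 + 1.21x5 ≥ 1.6   (28-day strength contribution)
  x1, x2, x3, x4, x5 ≥ 0.
At the optimum only GGBS is positive (crushed granite, limestone filler, Portland cement, metakaolin = 0). There the 28-day strength contribution constraint is tight.
Optimal quantities: GGBS = 1.882 kg.
Objective = 0.066·1.882 = 0.12421.

£0.124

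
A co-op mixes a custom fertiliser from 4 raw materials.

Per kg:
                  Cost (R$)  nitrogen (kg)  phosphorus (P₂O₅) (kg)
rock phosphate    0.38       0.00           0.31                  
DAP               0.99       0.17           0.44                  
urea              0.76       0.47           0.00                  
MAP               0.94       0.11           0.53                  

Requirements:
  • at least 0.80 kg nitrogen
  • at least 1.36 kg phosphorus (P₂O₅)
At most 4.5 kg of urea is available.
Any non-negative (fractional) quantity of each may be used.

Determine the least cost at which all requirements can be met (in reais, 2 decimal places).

This is a linear program. Let x1 = kg of rock phosphate, x2 = kg of DAP, x3 = kg of urea, x4 = kg of MAP.
Minimise 0.38x1 + 0.99x2 + 0.76x3 + 0.94x4 with:
  0.17x2 + 0.47x3 + 0.11x4 ≥ 0.8   (nitrogen)
  0.31x1 + 0.44x2 + 0.53x4 ≥ 1.36   (phosphorus (P₂O₅))
  x3 ≤ 4.5
  x1, x2, x3, x4 ≥ 0.
The minimum-cost mix takes nothing from DAP, MAP — only rock phosphate, urea. There the nitrogen and phosphorus (P₂O₅) constraints are tight.
So rock phosphate = 4.387 kg, urea = 1.702 kg.
Objective = 0.38·4.387 + 0.76·1.702 = 2.9606.

R$2.96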